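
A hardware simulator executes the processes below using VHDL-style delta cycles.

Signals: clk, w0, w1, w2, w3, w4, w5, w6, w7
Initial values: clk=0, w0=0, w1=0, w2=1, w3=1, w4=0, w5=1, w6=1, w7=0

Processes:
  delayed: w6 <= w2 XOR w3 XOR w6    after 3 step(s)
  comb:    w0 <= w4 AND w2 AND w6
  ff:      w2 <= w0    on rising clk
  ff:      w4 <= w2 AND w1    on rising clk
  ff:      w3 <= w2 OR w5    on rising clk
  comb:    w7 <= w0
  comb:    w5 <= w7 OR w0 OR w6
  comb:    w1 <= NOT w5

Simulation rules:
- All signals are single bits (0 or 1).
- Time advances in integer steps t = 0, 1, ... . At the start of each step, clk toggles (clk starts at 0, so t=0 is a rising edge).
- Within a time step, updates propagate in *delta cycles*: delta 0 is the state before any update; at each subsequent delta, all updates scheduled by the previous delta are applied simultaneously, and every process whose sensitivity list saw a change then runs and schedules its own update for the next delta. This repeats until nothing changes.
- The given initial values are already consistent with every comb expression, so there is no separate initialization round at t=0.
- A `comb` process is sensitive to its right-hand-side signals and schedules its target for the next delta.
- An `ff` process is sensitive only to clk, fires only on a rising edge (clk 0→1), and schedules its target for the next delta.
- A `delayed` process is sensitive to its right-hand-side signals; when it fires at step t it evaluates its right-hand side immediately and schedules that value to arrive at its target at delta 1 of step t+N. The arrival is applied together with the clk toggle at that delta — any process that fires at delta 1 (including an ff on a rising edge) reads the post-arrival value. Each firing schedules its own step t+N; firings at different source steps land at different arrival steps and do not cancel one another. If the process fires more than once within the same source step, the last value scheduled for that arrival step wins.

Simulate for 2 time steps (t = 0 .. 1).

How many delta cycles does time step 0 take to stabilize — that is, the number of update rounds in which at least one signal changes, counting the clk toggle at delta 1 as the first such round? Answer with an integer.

t0.Δ0 w4=0 clk=0 w3=1 w2=1 w6=1 w1=0 w0=0 w7=0 w5=1
t0.Δ1 w4=0 clk=1 w3=1 w2=1 w6=1 w1=0 w0=0 w7=0 w5=1
t0.Δ2 w4=0 clk=1 w3=1 w2=0 w6=1 w1=0 w0=0 w7=0 w5=1
t1.Δ0 w4=0 clk=1 w3=1 w2=0 w6=1 w1=0 w0=0 w7=0 w5=1
t1.Δ1 w4=0 clk=0 w3=1 w2=0 w6=1 w1=0 w0=0 w7=0 w5=1

2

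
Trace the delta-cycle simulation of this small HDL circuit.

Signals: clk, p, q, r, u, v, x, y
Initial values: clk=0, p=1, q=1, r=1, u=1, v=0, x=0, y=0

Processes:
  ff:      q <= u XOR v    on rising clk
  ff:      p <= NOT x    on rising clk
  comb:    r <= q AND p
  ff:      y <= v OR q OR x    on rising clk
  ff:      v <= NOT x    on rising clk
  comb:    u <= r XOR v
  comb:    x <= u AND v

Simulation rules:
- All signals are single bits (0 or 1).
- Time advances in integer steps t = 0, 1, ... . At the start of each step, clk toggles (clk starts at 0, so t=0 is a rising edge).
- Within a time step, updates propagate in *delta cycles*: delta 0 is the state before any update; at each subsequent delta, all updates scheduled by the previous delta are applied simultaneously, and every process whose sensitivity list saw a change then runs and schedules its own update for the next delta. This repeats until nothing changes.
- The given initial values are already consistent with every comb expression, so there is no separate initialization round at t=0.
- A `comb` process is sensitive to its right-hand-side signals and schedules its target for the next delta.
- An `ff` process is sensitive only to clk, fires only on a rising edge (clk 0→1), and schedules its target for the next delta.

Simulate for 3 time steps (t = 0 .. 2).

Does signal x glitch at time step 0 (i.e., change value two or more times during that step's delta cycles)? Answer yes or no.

yes

t=0 Δ0: y=0 v=0 q=1 x=0 r=1 u=1 clk=0 p=1
  Δ1: clk:0→1
  Δ2: y:0→1, v:0→1
  Δ3: x:0→1, u:1→0
  Δ4: x:1→0
  (4Δ to stable)
t=1 Δ0: y=1 v=1 q=1 x=0 r=1 u=0 clk=1 p=1
  Δ1: clk:1→0
  (1Δ to stable)
t=2 Δ0: y=1 v=1 q=1 x=0 r=1 u=0 clk=0 p=1
  Δ1: clk:0→1
  (1Δ to stable)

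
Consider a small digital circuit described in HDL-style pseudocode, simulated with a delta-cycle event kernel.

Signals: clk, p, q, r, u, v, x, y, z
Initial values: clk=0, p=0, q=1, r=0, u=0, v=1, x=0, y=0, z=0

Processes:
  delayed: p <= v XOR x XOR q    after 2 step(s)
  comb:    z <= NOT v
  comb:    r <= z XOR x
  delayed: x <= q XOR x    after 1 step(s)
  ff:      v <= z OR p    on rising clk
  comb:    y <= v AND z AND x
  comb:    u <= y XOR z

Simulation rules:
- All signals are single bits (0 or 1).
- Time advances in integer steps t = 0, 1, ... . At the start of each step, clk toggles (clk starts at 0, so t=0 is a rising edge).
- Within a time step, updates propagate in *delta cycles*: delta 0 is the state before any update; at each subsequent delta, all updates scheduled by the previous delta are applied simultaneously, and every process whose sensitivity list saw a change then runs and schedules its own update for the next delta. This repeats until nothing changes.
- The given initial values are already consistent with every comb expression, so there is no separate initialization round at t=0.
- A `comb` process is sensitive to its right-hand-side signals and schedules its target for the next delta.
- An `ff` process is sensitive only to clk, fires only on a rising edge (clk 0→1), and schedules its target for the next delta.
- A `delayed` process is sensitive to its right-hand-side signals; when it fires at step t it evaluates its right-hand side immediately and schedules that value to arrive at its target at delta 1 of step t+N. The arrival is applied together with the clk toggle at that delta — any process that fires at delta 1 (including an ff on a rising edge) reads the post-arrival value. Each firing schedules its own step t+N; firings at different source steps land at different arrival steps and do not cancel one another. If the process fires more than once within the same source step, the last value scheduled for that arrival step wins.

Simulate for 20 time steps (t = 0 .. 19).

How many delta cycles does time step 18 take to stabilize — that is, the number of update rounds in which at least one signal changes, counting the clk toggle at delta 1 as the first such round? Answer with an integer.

t0.Δ0 q=1 p=0 v=1 y=0 z=0 u=0 x=0 clk=0 r=0
t0.Δ1 q=1 p=0 v=1 y=0 z=0 u=0 x=0 clk=1 r=0
t0.Δ2 q=1 p=0 v=0 y=0 z=0 u=0 x=0 clk=1 r=0
t0.Δ3 q=1 p=0 v=0 y=0 z=1 u=0 x=0 clk=1 r=0
t0.Δ4 q=1 p=0 v=0 y=0 z=1 u=1 x=0 clk=1 r=1
t1.Δ0 q=1 p=0 v=0 y=0 z=1 u=1 x=0 clk=1 r=1
t1.Δ1 q=1 p=0 v=0 y=0 z=1 u=1 x=0 clk=0 r=1
t2.Δ0 q=1 p=0 v=0 y=0 z=1 u=1 x=0 clk=0 r=1
t2.Δ1 q=1 p=1 v=0 y=0 z=1 u=1 x=0 clk=1 r=1
t2.Δ2 q=1 p=1 v=1 y=0 z=1 u=1 x=0 clk=1 r=1
t2.Δ3 q=1 p=1 v=1 y=0 z=0 u=1 x=0 clk=1 r=1
t2.Δ4 q=1 p=1 v=1 y=0 z=0 u=0 x=0 clk=1 r=0
t3.Δ0 q=1 p=1 v=1 y=0 z=0 u=0 x=0 clk=1 r=0
t3.Δ1 q=1 p=1 v=1 y=0 z=0 u=0 x=0 clk=0 r=0
t4.Δ0 q=1 p=1 v=1 y=0 z=0 u=0 x=0 clk=0 r=0
t4.Δ1 q=1 p=0 v=1 y=0 z=0 u=0 x=0 clk=1 r=0
t4.Δ2 q=1 p=0 v=0 y=0 z=0 u=0 x=0 clk=1 r=0
t4.Δ3 q=1 p=0 v=0 y=0 z=1 u=0 x=0 clk=1 r=0
t4.Δ4 q=1 p=0 v=0 y=0 z=1 u=1 x=0 clk=1 r=1
t5.Δ0 q=1 p=0 v=0 y=0 z=1 u=1 x=0 clk=1 r=1
t5.Δ1 q=1 p=0 v=0 y=0 z=1 u=1 x=0 clk=0 r=1
t6.Δ0 q=1 p=0 v=0 y=0 z=1 u=1 x=0 clk=0 r=1
t6.Δ1 q=1 p=1 v=0 y=0 z=1 u=1 x=0 clk=1 r=1
t6.Δ2 q=1 p=1 v=1 y=0 z=1 u=1 x=0 clk=1 r=1
t6.Δ3 q=1 p=1 v=1 y=0 z=0 u=1 x=0 clk=1 r=1
t6.Δ4 q=1 p=1 v=1 y=0 z=0 u=0 x=0 clk=1 r=0
t7.Δ0 q=1 p=1 v=1 y=0 z=0 u=0 x=0 clk=1 r=0
t7.Δ1 q=1 p=1 v=1 y=0 z=0 u=0 x=0 clk=0 r=0
t8.Δ0 q=1 p=1 v=1 y=0 z=0 u=0 x=0 clk=0 r=0
t8.Δ1 q=1 p=0 v=1 y=0 z=0 u=0 x=0 clk=1 r=0
t8.Δ2 q=1 p=0 v=0 y=0 z=0 u=0 x=0 clk=1 r=0
t8.Δ3 q=1 p=0 v=0 y=0 z=1 u=0 x=0 clk=1 r=0
t8.Δ4 q=1 p=0 v=0 y=0 z=1 u=1 x=0 clk=1 r=1
t9.Δ0 q=1 p=0 v=0 y=0 z=1 u=1 x=0 clk=1 r=1
t9.Δ1 q=1 p=0 v=0 y=0 z=1 u=1 x=0 clk=0 r=1
t10.Δ0 q=1 p=0 v=0 y=0 z=1 u=1 x=0 clk=0 r=1
t10.Δ1 q=1 p=1 v=0 y=0 z=1 u=1 x=0 clk=1 r=1
t10.Δ2 q=1 p=1 v=1 y=0 z=1 u=1 x=0 clk=1 r=1
t10.Δ3 q=1 p=1 v=1 y=0 z=0 u=1 x=0 clk=1 r=1
t10.Δ4 q=1 p=1 v=1 y=0 z=0 u=0 x=0 clk=1 r=0
t11.Δ0 q=1 p=1 v=1 y=0 z=0 u=0 x=0 clk=1 r=0
t11.Δ1 q=1 p=1 v=1 y=0 z=0 u=0 x=0 clk=0 r=0
t12.Δ0 q=1 p=1 v=1 y=0 z=0 u=0 x=0 clk=0 r=0
t12.Δ1 q=1 p=0 v=1 y=0 z=0 u=0 x=0 clk=1 r=0
t12.Δ2 q=1 p=0 v=0 y=0 z=0 u=0 x=0 clk=1 r=0
t12.Δ3 q=1 p=0 v=0 y=0 z=1 u=0 x=0 clk=1 r=0
t12.Δ4 q=1 p=0 v=0 y=0 z=1 u=1 x=0 clk=1 r=1
t13.Δ0 q=1 p=0 v=0 y=0 z=1 u=1 x=0 clk=1 r=1
t13.Δ1 q=1 p=0 v=0 y=0 z=1 u=1 x=0 clk=0 r=1
t14.Δ0 q=1 p=0 v=0 y=0 z=1 u=1 x=0 clk=0 r=1
t14.Δ1 q=1 p=1 v=0 y=0 z=1 u=1 x=0 clk=1 r=1
t14.Δ2 q=1 p=1 v=1 y=0 z=1 u=1 x=0 clk=1 r=1
t14.Δ3 q=1 p=1 v=1 y=0 z=0 u=1 x=0 clk=1 r=1
t14.Δ4 q=1 p=1 v=1 y=0 z=0 u=0 x=0 clk=1 r=0
t15.Δ0 q=1 p=1 v=1 y=0 z=0 u=0 x=0 clk=1 r=0
t15.Δ1 q=1 p=1 v=1 y=0 z=0 u=0 x=0 clk=0 r=0
t16.Δ0 q=1 p=1 v=1 y=0 z=0 u=0 x=0 clk=0 r=0
t16.Δ1 q=1 p=0 v=1 y=0 z=0 u=0 x=0 clk=1 r=0
t16.Δ2 q=1 p=0 v=0 y=0 z=0 u=0 x=0 clk=1 r=0
t16.Δ3 q=1 p=0 v=0 y=0 z=1 u=0 x=0 clk=1 r=0
t16.Δ4 q=1 p=0 v=0 y=0 z=1 u=1 x=0 clk=1 r=1
t17.Δ0 q=1 p=0 v=0 y=0 z=1 u=1 x=0 clk=1 r=1
t17.Δ1 q=1 p=0 v=0 y=0 z=1 u=1 x=0 clk=0 r=1
t18.Δ0 q=1 p=0 v=0 y=0 z=1 u=1 x=0 clk=0 r=1
t18.Δ1 q=1 p=1 v=0 y=0 z=1 u=1 x=0 clk=1 r=1
t18.Δ2 q=1 p=1 v=1 y=0 z=1 u=1 x=0 clk=1 r=1
t18.Δ3 q=1 p=1 v=1 y=0 z=0 u=1 x=0 clk=1 r=1
t18.Δ4 q=1 p=1 v=1 y=0 z=0 u=0 x=0 clk=1 r=0
t19.Δ0 q=1 p=1 v=1 y=0 z=0 u=0 x=0 clk=1 r=0
t19.Δ1 q=1 p=1 v=1 y=0 z=0 u=0 x=0 clk=0 r=0

4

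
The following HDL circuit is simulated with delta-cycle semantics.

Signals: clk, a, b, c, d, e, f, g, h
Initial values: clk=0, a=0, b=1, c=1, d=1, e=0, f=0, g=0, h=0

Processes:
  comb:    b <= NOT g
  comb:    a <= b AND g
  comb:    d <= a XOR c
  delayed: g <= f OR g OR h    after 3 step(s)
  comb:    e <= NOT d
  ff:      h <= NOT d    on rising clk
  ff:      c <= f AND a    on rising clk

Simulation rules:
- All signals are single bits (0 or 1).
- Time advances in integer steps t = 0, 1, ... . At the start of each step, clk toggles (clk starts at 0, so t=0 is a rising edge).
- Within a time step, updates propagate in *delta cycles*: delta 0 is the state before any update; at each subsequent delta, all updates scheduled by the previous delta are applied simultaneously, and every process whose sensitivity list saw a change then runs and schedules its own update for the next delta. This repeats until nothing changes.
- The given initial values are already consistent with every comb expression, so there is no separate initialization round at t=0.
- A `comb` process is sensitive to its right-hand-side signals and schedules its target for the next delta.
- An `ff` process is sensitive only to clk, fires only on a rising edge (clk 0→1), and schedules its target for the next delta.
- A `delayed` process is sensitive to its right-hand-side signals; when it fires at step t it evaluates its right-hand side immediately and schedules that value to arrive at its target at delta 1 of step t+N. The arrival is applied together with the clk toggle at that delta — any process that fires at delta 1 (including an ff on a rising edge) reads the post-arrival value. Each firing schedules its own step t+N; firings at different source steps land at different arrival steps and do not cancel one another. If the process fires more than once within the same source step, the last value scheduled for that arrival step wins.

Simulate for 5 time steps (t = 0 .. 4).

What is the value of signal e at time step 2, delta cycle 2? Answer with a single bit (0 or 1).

t=0 Δ0: e=0 f=0 d=1 clk=0 g=0 h=0 c=1 a=0 b=1
  Δ1: clk:0→1
  Δ2: c:1→0
  Δ3: d:1→0
  Δ4: e:0→1
  (4Δ to stable)
t=1 Δ0: e=1 f=0 d=0 clk=1 g=0 h=0 c=0 a=0 b=1
  Δ1: clk:1→0
  (1Δ to stable)
t=2 Δ0: e=1 f=0 d=0 clk=0 g=0 h=0 c=0 a=0 b=1
  Δ1: clk:0→1
  Δ2: h:0→1
  (2Δ to stable)
t=3 Δ0: e=1 f=0 d=0 clk=1 g=0 h=1 c=0 a=0 b=1
  Δ1: clk:1→0
  (1Δ to stable)
t=4 Δ0: e=1 f=0 d=0 clk=0 g=0 h=1 c=0 a=0 b=1
  Δ1: clk:0→1
  (1Δ to stable)

1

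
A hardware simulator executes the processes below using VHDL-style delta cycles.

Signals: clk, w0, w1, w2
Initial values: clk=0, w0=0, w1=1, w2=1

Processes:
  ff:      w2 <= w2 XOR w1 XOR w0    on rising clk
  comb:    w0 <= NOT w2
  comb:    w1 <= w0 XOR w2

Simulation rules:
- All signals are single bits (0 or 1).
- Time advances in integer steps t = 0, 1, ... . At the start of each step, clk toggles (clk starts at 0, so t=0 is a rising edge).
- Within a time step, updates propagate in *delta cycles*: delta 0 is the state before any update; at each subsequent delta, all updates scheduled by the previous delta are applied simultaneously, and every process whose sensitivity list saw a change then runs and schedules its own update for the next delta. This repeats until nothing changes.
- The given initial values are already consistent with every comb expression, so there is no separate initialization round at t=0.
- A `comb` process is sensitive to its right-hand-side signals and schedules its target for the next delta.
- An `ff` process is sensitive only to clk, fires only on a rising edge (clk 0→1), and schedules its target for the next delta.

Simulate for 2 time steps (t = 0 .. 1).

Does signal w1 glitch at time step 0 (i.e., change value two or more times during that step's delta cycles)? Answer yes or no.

yes

t=0 Δ0: w0=0 clk=0 w1=1 w2=1
  Δ1: clk:0→1
  Δ2: w2:1→0
  Δ3: w0:0→1, w1:1→0
  Δ4: w1:0→1
  (4Δ to stable)
t=1 Δ0: w0=1 clk=1 w1=1 w2=0
  Δ1: clk:1→0
  (1Δ to stable)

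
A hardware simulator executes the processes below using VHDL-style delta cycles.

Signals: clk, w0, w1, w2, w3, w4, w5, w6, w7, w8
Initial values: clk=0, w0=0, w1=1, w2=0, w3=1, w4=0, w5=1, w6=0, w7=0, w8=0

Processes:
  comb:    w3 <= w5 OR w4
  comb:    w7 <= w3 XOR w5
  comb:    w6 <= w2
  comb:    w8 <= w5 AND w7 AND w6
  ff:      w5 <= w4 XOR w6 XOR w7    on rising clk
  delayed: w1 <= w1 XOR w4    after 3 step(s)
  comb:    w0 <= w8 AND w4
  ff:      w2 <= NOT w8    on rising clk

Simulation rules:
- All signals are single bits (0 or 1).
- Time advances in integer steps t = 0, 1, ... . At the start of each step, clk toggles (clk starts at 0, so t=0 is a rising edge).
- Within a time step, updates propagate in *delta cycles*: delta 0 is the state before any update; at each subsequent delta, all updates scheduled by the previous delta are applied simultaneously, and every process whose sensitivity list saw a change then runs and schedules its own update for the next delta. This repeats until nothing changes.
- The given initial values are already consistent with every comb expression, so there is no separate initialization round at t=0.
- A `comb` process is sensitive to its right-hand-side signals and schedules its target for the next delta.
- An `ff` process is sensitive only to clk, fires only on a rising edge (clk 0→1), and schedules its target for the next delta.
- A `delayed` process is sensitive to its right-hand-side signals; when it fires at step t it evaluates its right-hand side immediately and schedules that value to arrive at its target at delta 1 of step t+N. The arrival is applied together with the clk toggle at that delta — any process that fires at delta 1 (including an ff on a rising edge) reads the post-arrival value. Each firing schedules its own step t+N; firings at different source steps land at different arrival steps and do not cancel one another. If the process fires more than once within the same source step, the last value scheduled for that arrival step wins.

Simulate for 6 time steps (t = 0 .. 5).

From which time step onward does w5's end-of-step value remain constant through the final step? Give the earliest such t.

t=0 Δ0: clk=0 w8=0 w7=0 w4=0 w1=1 w5=1 w3=1 w6=0 w2=0 w0=0
  Δ1: clk:0→1
  Δ2: w5:1→0, w2:0→1
  Δ3: w7:0→1, w3:1→0, w6:0→1
  Δ4: w7:1→0
  (4Δ to stable)
t=1 Δ0: clk=1 w8=0 w7=0 w4=0 w1=1 w5=0 w3=0 w6=1 w2=1 w0=0
  Δ1: clk:1→0
  (1Δ to stable)
t=2 Δ0: clk=0 w8=0 w7=0 w4=0 w1=1 w5=0 w3=0 w6=1 w2=1 w0=0
  Δ1: clk:0→1
  Δ2: w5:0→1
  Δ3: w7:0→1, w3:0→1
  Δ4: w8:0→1, w7:1→0
  Δ5: w8:1→0
  (5Δ to stable)
t=3 Δ0: clk=1 w8=0 w7=0 w4=0 w1=1 w5=1 w3=1 w6=1 w2=1 w0=0
  Δ1: clk:1→0
  (1Δ to stable)
t=4 Δ0: clk=0 w8=0 w7=0 w4=0 w1=1 w5=1 w3=1 w6=1 w2=1 w0=0
  Δ1: clk:0→1
  (1Δ to stable)
t=5 Δ0: clk=1 w8=0 w7=0 w4=0 w1=1 w5=1 w3=1 w6=1 w2=1 w0=0
  Δ1: clk:1→0
  (1Δ to stable)

2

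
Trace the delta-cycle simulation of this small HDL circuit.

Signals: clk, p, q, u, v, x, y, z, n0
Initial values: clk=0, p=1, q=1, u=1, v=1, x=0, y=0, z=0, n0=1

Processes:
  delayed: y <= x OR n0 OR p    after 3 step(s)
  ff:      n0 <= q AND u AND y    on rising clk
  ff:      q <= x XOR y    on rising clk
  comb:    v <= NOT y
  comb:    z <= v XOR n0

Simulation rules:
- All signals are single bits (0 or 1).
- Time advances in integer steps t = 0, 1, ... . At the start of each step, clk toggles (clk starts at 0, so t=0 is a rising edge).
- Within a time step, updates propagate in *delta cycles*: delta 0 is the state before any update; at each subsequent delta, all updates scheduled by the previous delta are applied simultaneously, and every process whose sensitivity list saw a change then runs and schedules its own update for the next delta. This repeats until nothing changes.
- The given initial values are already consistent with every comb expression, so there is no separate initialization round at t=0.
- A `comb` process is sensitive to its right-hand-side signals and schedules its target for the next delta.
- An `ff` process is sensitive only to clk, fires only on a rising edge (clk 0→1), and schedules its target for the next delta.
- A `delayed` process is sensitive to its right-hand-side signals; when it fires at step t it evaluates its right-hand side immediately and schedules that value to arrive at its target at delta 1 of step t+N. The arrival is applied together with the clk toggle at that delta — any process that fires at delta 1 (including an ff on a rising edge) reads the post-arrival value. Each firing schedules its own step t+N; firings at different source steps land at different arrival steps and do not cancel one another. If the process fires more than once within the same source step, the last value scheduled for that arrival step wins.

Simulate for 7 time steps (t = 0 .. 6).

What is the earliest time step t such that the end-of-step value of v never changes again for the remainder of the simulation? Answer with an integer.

[bits: clk,u,v,z,n0,x,y,p,q]
t=0: Δ0=011010011 Δ1=111010011 Δ2=111000010 Δ3=111100010 | 3Δ
t=1: Δ0=111100010 Δ1=011100010 | 1Δ
t=2: Δ0=011100010 Δ1=111100010 | 1Δ
t=3: Δ0=111100010 Δ1=011100110 Δ2=010100110 Δ3=010000110 | 3Δ
t=4: Δ0=010000110 Δ1=110000110 Δ2=110000111 | 2Δ
t=5: Δ0=110000111 Δ1=010000111 | 1Δ
t=6: Δ0=010000111 Δ1=110000111 Δ2=110010111 Δ3=110110111 | 3Δ

3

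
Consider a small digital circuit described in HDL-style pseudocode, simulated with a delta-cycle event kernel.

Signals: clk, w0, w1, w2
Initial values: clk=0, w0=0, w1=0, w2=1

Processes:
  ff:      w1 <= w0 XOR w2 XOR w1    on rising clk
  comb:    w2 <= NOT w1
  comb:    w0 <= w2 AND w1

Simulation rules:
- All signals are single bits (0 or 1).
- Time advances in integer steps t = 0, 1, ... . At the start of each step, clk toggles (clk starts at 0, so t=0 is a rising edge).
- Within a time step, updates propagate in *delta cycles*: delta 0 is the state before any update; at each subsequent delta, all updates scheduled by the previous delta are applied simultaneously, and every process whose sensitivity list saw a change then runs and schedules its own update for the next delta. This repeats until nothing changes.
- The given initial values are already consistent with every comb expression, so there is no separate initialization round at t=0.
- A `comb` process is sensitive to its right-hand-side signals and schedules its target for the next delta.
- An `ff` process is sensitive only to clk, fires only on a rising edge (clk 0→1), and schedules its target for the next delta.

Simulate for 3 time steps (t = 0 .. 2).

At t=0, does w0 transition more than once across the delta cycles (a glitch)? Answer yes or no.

yes

t0.Δ0 w0=0 clk=0 w2=1 w1=0
t0.Δ1 w0=0 clk=1 w2=1 w1=0
t0.Δ2 w0=0 clk=1 w2=1 w1=1
t0.Δ3 w0=1 clk=1 w2=0 w1=1
t0.Δ4 w0=0 clk=1 w2=0 w1=1
t1.Δ0 w0=0 clk=1 w2=0 w1=1
t1.Δ1 w0=0 clk=0 w2=0 w1=1
t2.Δ0 w0=0 clk=0 w2=0 w1=1
t2.Δ1 w0=0 clk=1 w2=0 w1=1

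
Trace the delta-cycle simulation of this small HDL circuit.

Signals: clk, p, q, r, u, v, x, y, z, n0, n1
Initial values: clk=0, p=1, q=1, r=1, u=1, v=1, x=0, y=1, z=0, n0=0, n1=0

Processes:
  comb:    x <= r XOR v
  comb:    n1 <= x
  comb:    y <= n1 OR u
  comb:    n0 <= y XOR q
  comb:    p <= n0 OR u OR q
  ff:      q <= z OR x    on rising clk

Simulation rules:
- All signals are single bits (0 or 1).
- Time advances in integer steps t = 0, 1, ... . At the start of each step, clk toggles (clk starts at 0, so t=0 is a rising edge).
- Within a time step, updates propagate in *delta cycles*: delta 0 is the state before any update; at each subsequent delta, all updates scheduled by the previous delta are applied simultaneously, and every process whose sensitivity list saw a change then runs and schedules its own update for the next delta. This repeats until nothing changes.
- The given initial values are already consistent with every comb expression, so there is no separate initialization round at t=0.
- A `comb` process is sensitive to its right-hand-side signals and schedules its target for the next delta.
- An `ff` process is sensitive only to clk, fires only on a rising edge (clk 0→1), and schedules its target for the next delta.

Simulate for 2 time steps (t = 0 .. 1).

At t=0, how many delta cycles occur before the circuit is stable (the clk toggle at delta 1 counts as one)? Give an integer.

t0.Δ0 u=1 z=0 r=1 n1=0 clk=0 y=1 q=1 v=1 n0=0 x=0 p=1
t0.Δ1 u=1 z=0 r=1 n1=0 clk=1 y=1 q=1 v=1 n0=0 x=0 p=1
t0.Δ2 u=1 z=0 r=1 n1=0 clk=1 y=1 q=0 v=1 n0=0 x=0 p=1
t0.Δ3 u=1 z=0 r=1 n1=0 clk=1 y=1 q=0 v=1 n0=1 x=0 p=1
t1.Δ0 u=1 z=0 r=1 n1=0 clk=1 y=1 q=0 v=1 n0=1 x=0 p=1
t1.Δ1 u=1 z=0 r=1 n1=0 clk=0 y=1 q=0 v=1 n0=1 x=0 p=1

3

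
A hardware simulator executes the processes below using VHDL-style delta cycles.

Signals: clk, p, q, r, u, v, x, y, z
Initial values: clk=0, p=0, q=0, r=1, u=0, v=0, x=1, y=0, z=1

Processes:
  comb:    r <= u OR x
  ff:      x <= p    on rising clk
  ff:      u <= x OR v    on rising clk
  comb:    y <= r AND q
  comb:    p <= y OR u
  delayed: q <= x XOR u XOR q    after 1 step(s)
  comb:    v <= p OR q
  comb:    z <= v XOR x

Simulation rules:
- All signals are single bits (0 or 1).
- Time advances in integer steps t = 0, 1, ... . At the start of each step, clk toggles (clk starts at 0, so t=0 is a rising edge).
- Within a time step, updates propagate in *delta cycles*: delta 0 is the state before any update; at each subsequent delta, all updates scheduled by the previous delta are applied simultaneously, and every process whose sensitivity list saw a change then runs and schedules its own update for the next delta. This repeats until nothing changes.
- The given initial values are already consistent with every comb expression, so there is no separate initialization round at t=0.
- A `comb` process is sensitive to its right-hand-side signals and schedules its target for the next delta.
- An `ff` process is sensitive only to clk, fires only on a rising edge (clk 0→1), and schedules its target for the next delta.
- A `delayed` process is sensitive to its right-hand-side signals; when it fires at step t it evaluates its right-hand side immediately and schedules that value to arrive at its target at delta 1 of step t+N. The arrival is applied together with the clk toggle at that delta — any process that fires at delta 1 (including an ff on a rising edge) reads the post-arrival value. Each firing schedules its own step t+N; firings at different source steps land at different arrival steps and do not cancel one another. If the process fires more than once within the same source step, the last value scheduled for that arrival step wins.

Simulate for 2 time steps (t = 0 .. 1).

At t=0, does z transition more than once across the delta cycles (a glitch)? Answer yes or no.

t=0 Δ0: q=0 clk=0 u=0 x=1 y=0 r=1 v=0 p=0 z=1
  Δ1: clk:0→1
  Δ2: u:0→1, x:1→0
  Δ3: p:0→1, z:1→0
  Δ4: v:0→1
  Δ5: z:0→1
  (5Δ to stable)
t=1 Δ0: q=0 clk=1 u=1 x=0 y=0 r=1 v=1 p=1 z=1
  Δ1: q:0→1, clk:1→0
  Δ2: y:0→1
  (2Δ to stable)

yes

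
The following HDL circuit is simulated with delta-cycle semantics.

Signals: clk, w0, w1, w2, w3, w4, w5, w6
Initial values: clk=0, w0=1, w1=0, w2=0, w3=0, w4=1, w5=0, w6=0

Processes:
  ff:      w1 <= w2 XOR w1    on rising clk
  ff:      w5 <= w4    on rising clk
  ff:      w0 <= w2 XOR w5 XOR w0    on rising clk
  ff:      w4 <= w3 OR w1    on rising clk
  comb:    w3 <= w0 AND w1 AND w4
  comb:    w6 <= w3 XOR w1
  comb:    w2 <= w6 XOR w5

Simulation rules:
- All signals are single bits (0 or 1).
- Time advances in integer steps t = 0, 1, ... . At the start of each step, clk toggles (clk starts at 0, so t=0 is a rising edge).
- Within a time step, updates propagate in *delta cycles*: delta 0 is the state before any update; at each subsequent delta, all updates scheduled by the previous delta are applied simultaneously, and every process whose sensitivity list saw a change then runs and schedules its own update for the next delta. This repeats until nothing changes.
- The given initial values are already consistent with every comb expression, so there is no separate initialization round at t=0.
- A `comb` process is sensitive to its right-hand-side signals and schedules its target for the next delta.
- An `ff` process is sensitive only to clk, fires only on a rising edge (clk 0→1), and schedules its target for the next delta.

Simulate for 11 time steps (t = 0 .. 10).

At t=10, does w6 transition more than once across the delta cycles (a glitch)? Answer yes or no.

t0.Δ0 w4=1 w6=0 w1=0 clk=0 w2=0 w0=1 w3=0 w5=0
t0.Δ1 w4=1 w6=0 w1=0 clk=1 w2=0 w0=1 w3=0 w5=0
t0.Δ2 w4=0 w6=0 w1=0 clk=1 w2=0 w0=1 w3=0 w5=1
t0.Δ3 w4=0 w6=0 w1=0 clk=1 w2=1 w0=1 w3=0 w5=1
t1.Δ0 w4=0 w6=0 w1=0 clk=1 w2=1 w0=1 w3=0 w5=1
t1.Δ1 w4=0 w6=0 w1=0 clk=0 w2=1 w0=1 w3=0 w5=1
t2.Δ0 w4=0 w6=0 w1=0 clk=0 w2=1 w0=1 w3=0 w5=1
t2.Δ1 w4=0 w6=0 w1=0 clk=1 w2=1 w0=1 w3=0 w5=1
t2.Δ2 w4=0 w6=0 w1=1 clk=1 w2=1 w0=1 w3=0 w5=0
t2.Δ3 w4=0 w6=1 w1=1 clk=1 w2=0 w0=1 w3=0 w5=0
t2.Δ4 w4=0 w6=1 w1=1 clk=1 w2=1 w0=1 w3=0 w5=0
t3.Δ0 w4=0 w6=1 w1=1 clk=1 w2=1 w0=1 w3=0 w5=0
t3.Δ1 w4=0 w6=1 w1=1 clk=0 w2=1 w0=1 w3=0 w5=0
t4.Δ0 w4=0 w6=1 w1=1 clk=0 w2=1 w0=1 w3=0 w5=0
t4.Δ1 w4=0 w6=1 w1=1 clk=1 w2=1 w0=1 w3=0 w5=0
t4.Δ2 w4=1 w6=1 w1=0 clk=1 w2=1 w0=0 w3=0 w5=0
t4.Δ3 w4=1 w6=0 w1=0 clk=1 w2=1 w0=0 w3=0 w5=0
t4.Δ4 w4=1 w6=0 w1=0 clk=1 w2=0 w0=0 w3=0 w5=0
t5.Δ0 w4=1 w6=0 w1=0 clk=1 w2=0 w0=0 w3=0 w5=0
t5.Δ1 w4=1 w6=0 w1=0 clk=0 w2=0 w0=0 w3=0 w5=0
t6.Δ0 w4=1 w6=0 w1=0 clk=0 w2=0 w0=0 w3=0 w5=0
t6.Δ1 w4=1 w6=0 w1=0 clk=1 w2=0 w0=0 w3=0 w5=0
t6.Δ2 w4=0 w6=0 w1=0 clk=1 w2=0 w0=0 w3=0 w5=1
t6.Δ3 w4=0 w6=0 w1=0 clk=1 w2=1 w0=0 w3=0 w5=1
t7.Δ0 w4=0 w6=0 w1=0 clk=1 w2=1 w0=0 w3=0 w5=1
t7.Δ1 w4=0 w6=0 w1=0 clk=0 w2=1 w0=0 w3=0 w5=1
t8.Δ0 w4=0 w6=0 w1=0 clk=0 w2=1 w0=0 w3=0 w5=1
t8.Δ1 w4=0 w6=0 w1=0 clk=1 w2=1 w0=0 w3=0 w5=1
t8.Δ2 w4=0 w6=0 w1=1 clk=1 w2=1 w0=0 w3=0 w5=0
t8.Δ3 w4=0 w6=1 w1=1 clk=1 w2=0 w0=0 w3=0 w5=0
t8.Δ4 w4=0 w6=1 w1=1 clk=1 w2=1 w0=0 w3=0 w5=0
t9.Δ0 w4=0 w6=1 w1=1 clk=1 w2=1 w0=0 w3=0 w5=0
t9.Δ1 w4=0 w6=1 w1=1 clk=0 w2=1 w0=0 w3=0 w5=0
t10.Δ0 w4=0 w6=1 w1=1 clk=0 w2=1 w0=0 w3=0 w5=0
t10.Δ1 w4=0 w6=1 w1=1 clk=1 w2=1 w0=0 w3=0 w5=0
t10.Δ2 w4=1 w6=1 w1=0 clk=1 w2=1 w0=1 w3=0 w5=0
t10.Δ3 w4=1 w6=0 w1=0 clk=1 w2=1 w0=1 w3=0 w5=0
t10.Δ4 w4=1 w6=0 w1=0 clk=1 w2=0 w0=1 w3=0 w5=0

no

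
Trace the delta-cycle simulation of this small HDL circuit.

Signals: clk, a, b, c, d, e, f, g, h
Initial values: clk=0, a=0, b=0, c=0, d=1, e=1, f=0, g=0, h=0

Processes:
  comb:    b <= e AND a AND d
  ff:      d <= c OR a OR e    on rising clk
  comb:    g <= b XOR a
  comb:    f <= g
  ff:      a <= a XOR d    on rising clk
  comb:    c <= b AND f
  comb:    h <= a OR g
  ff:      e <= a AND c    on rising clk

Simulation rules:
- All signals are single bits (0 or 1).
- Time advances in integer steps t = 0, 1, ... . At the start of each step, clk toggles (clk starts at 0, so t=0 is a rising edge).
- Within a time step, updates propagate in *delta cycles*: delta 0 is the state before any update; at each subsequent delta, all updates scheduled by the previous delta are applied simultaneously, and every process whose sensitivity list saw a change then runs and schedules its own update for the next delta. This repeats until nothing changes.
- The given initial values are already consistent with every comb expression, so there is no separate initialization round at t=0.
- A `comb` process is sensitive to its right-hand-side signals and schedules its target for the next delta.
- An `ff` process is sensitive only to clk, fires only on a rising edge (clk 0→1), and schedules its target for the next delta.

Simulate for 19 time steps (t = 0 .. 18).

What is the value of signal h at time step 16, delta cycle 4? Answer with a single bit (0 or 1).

1

[bits: g,a,d,b,clk,h,c,f,e]
t=0: Δ0=001000001 Δ1=001010001 Δ2=011010000 Δ3=111011000 Δ4=111011010 | 4Δ
t=1: Δ0=111011010 Δ1=111001010 | 1Δ
t=2: Δ0=111001010 Δ1=111011010 Δ2=101011010 Δ3=001011010 Δ4=001010000 | 4Δ
t=3: Δ0=001010000 Δ1=001000000 | 1Δ
t=4: Δ0=001000000 Δ1=001010000 Δ2=010010000 Δ3=110011000 Δ4=110011010 | 4Δ
t=5: Δ0=110011010 Δ1=110001010 | 1Δ
t=6: Δ0=110001010 Δ1=110011010 Δ2=111011010 | 2Δ
t=7: Δ0=111011010 Δ1=111001010 | 1Δ
t=8: Δ0=111001010 Δ1=111011010 Δ2=101011010 Δ3=001011010 Δ4=001010000 | 4Δ
t=9: Δ0=001010000 Δ1=001000000 | 1Δ
t=10: Δ0=001000000 Δ1=001010000 Δ2=010010000 Δ3=110011000 Δ4=110011010 | 4Δ
t=11: Δ0=110011010 Δ1=110001010 | 1Δ
t=12: Δ0=110001010 Δ1=110011010 Δ2=111011010 | 2Δ
t=13: Δ0=111011010 Δ1=111001010 | 1Δ
t=14: Δ0=111001010 Δ1=111011010 Δ2=101011010 Δ3=001011010 Δ4=001010000 | 4Δ
t=15: Δ0=001010000 Δ1=001000000 | 1Δ
t=16: Δ0=001000000 Δ1=001010000 Δ2=010010000 Δ3=110011000 Δ4=110011010 | 4Δ
t=17: Δ0=110011010 Δ1=110001010 | 1Δ
t=18: Δ0=110001010 Δ1=110011010 Δ2=111011010 | 2Δ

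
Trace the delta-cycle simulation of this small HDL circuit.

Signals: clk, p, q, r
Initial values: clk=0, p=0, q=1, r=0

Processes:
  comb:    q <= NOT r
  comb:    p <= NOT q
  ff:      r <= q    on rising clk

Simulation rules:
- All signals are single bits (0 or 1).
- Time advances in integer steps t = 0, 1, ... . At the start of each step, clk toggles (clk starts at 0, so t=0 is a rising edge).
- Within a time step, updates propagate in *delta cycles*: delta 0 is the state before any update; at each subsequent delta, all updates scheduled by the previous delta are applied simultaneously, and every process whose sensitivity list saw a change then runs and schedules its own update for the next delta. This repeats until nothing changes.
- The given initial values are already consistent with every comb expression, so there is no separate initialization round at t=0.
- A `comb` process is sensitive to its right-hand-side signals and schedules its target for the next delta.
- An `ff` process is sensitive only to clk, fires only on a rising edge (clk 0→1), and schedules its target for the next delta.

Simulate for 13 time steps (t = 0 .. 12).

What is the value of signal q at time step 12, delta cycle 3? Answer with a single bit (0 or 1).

0

[bits: p,r,clk,q]
t=0: Δ0=0001 Δ1=0011 Δ2=0111 Δ3=0110 Δ4=1110 | 4Δ
t=1: Δ0=1110 Δ1=1100 | 1Δ
t=2: Δ0=1100 Δ1=1110 Δ2=1010 Δ3=1011 Δ4=0011 | 4Δ
t=3: Δ0=0011 Δ1=0001 | 1Δ
t=4: Δ0=0001 Δ1=0011 Δ2=0111 Δ3=0110 Δ4=1110 | 4Δ
t=5: Δ0=1110 Δ1=1100 | 1Δ
t=6: Δ0=1100 Δ1=1110 Δ2=1010 Δ3=1011 Δ4=0011 | 4Δ
t=7: Δ0=0011 Δ1=0001 | 1Δ
t=8: Δ0=0001 Δ1=0011 Δ2=0111 Δ3=0110 Δ4=1110 | 4Δ
t=9: Δ0=1110 Δ1=1100 | 1Δ
t=10: Δ0=1100 Δ1=1110 Δ2=1010 Δ3=1011 Δ4=0011 | 4Δ
t=11: Δ0=0011 Δ1=0001 | 1Δ
t=12: Δ0=0001 Δ1=0011 Δ2=0111 Δ3=0110 Δ4=1110 | 4Δ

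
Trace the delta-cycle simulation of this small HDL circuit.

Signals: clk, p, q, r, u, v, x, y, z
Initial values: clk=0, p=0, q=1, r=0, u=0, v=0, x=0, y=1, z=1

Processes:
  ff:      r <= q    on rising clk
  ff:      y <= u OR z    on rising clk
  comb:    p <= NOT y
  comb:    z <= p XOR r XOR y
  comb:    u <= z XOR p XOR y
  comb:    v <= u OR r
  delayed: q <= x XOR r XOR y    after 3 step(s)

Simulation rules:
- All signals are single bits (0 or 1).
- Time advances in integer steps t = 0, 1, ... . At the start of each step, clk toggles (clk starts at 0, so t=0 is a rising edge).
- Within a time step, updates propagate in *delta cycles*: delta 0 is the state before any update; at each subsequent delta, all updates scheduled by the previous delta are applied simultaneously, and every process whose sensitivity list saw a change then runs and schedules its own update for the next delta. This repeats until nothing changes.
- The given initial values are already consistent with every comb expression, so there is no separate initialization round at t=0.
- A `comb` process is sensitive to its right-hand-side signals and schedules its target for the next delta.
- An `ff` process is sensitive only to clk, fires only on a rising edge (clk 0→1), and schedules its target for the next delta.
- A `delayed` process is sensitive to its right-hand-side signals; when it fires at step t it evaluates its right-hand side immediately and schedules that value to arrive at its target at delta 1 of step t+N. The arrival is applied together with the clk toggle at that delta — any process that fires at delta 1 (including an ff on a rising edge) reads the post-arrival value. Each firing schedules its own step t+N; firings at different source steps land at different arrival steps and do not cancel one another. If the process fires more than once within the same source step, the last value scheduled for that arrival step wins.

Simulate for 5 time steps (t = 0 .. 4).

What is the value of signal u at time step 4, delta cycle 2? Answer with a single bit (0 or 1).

1

t=0 Δ0: y=1 v=0 x=0 q=1 clk=0 z=1 p=0 u=0 r=0
  Δ1: clk:0→1
  Δ2: r:0→1
  Δ3: v:0→1, z:1→0
  Δ4: u:0→1
  (4Δ to stable)
t=1 Δ0: y=1 v=1 x=0 q=1 clk=1 z=0 p=0 u=1 r=1
  Δ1: clk:1→0
  (1Δ to stable)
t=2 Δ0: y=1 v=1 x=0 q=1 clk=0 z=0 p=0 u=1 r=1
  Δ1: clk:0→1
  (1Δ to stable)
t=3 Δ0: y=1 v=1 x=0 q=1 clk=1 z=0 p=0 u=1 r=1
  Δ1: q:1→0, clk:1→0
  (1Δ to stable)
t=4 Δ0: y=1 v=1 x=0 q=0 clk=0 z=0 p=0 u=1 r=1
  Δ1: clk:0→1
  Δ2: r:1→0
  Δ3: z:0→1
  Δ4: u:1→0
  Δ5: v:1→0
  (5Δ to stable)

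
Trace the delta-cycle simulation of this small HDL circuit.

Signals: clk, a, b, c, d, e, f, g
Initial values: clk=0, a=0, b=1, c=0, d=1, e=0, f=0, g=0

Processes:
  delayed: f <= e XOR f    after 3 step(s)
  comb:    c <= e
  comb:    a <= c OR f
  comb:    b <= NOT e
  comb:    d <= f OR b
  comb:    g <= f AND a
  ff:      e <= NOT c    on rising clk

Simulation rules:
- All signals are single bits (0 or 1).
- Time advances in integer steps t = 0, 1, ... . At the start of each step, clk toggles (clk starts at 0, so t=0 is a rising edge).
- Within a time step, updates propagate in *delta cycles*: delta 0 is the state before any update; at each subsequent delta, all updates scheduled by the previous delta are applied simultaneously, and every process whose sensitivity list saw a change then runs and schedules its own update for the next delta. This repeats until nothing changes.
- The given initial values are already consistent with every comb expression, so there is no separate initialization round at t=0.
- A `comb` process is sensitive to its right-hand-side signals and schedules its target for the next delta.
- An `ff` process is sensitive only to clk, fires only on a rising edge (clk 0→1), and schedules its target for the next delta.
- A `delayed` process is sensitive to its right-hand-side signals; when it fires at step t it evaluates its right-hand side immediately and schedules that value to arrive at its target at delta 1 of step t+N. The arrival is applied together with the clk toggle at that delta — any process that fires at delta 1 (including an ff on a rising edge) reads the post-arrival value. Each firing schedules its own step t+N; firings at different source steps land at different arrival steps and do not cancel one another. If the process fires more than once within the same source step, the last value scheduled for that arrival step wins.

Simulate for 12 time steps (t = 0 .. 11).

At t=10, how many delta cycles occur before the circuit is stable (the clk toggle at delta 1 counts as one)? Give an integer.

4

t0.Δ0 c=0 d=1 a=0 e=0 f=0 b=1 clk=0 g=0
t0.Δ1 c=0 d=1 a=0 e=0 f=0 b=1 clk=1 g=0
t0.Δ2 c=0 d=1 a=0 e=1 f=0 b=1 clk=1 g=0
t0.Δ3 c=1 d=1 a=0 e=1 f=0 b=0 clk=1 g=0
t0.Δ4 c=1 d=0 a=1 e=1 f=0 b=0 clk=1 g=0
t1.Δ0 c=1 d=0 a=1 e=1 f=0 b=0 clk=1 g=0
t1.Δ1 c=1 d=0 a=1 e=1 f=0 b=0 clk=0 g=0
t2.Δ0 c=1 d=0 a=1 e=1 f=0 b=0 clk=0 g=0
t2.Δ1 c=1 d=0 a=1 e=1 f=0 b=0 clk=1 g=0
t2.Δ2 c=1 d=0 a=1 e=0 f=0 b=0 clk=1 g=0
t2.Δ3 c=0 d=0 a=1 e=0 f=0 b=1 clk=1 g=0
t2.Δ4 c=0 d=1 a=0 e=0 f=0 b=1 clk=1 g=0
t3.Δ0 c=0 d=1 a=0 e=0 f=0 b=1 clk=1 g=0
t3.Δ1 c=0 d=1 a=0 e=0 f=1 b=1 clk=0 g=0
t3.Δ2 c=0 d=1 a=1 e=0 f=1 b=1 clk=0 g=0
t3.Δ3 c=0 d=1 a=1 e=0 f=1 b=1 clk=0 g=1
t4.Δ0 c=0 d=1 a=1 e=0 f=1 b=1 clk=0 g=1
t4.Δ1 c=0 d=1 a=1 e=0 f=1 b=1 clk=1 g=1
t4.Δ2 c=0 d=1 a=1 e=1 f=1 b=1 clk=1 g=1
t4.Δ3 c=1 d=1 a=1 e=1 f=1 b=0 clk=1 g=1
t5.Δ0 c=1 d=1 a=1 e=1 f=1 b=0 clk=1 g=1
t5.Δ1 c=1 d=1 a=1 e=1 f=0 b=0 clk=0 g=1
t5.Δ2 c=1 d=0 a=1 e=1 f=0 b=0 clk=0 g=0
t6.Δ0 c=1 d=0 a=1 e=1 f=0 b=0 clk=0 g=0
t6.Δ1 c=1 d=0 a=1 e=1 f=1 b=0 clk=1 g=0
t6.Δ2 c=1 d=1 a=1 e=0 f=1 b=0 clk=1 g=1
t6.Δ3 c=0 d=1 a=1 e=0 f=1 b=1 clk=1 g=1
t7.Δ0 c=0 d=1 a=1 e=0 f=1 b=1 clk=1 g=1
t7.Δ1 c=0 d=1 a=1 e=0 f=0 b=1 clk=0 g=1
t7.Δ2 c=0 d=1 a=0 e=0 f=0 b=1 clk=0 g=0
t8.Δ0 c=0 d=1 a=0 e=0 f=0 b=1 clk=0 g=0
t8.Δ1 c=0 d=1 a=0 e=0 f=1 b=1 clk=1 g=0
t8.Δ2 c=0 d=1 a=1 e=1 f=1 b=1 clk=1 g=0
t8.Δ3 c=1 d=1 a=1 e=1 f=1 b=0 clk=1 g=1
t9.Δ0 c=1 d=1 a=1 e=1 f=1 b=0 clk=1 g=1
t9.Δ1 c=1 d=1 a=1 e=1 f=1 b=0 clk=0 g=1
t10.Δ0 c=1 d=1 a=1 e=1 f=1 b=0 clk=0 g=1
t10.Δ1 c=1 d=1 a=1 e=1 f=0 b=0 clk=1 g=1
t10.Δ2 c=1 d=0 a=1 e=0 f=0 b=0 clk=1 g=0
t10.Δ3 c=0 d=0 a=1 e=0 f=0 b=1 clk=1 g=0
t10.Δ4 c=0 d=1 a=0 e=0 f=0 b=1 clk=1 g=0
t11.Δ0 c=0 d=1 a=0 e=0 f=0 b=1 clk=1 g=0
t11.Δ1 c=0 d=1 a=0 e=0 f=0 b=1 clk=0 g=0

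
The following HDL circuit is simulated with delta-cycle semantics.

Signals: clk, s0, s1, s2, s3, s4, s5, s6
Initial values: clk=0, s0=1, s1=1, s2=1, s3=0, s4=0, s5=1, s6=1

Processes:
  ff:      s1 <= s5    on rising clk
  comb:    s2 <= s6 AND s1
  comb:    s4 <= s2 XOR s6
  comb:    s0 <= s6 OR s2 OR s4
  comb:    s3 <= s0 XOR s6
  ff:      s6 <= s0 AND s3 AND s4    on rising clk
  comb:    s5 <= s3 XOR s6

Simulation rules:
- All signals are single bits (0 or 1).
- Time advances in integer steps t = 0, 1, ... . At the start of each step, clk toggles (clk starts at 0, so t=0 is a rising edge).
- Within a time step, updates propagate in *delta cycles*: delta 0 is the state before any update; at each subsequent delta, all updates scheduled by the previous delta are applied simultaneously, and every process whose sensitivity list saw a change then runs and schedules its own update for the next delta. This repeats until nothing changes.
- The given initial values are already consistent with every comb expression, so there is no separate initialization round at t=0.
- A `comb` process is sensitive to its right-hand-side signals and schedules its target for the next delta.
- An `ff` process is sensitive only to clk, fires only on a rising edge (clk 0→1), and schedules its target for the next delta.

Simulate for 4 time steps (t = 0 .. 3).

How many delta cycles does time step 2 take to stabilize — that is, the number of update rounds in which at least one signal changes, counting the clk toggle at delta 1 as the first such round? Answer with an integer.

2

[bits: s6,s2,clk,s1,s5,s0,s4,s3]
t=0: Δ0=11011100 Δ1=11111100 Δ2=01111100 Δ3=00110111 Δ4=00111101 Δ5=00111001 Δ6=00111000 Δ7=00110000 | 7Δ
t=1: Δ0=00110000 Δ1=00010000 | 1Δ
t=2: Δ0=00010000 Δ1=00110000 Δ2=00100000 | 2Δ
t=3: Δ0=00100000 Δ1=00000000 | 1Δ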